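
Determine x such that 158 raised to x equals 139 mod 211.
8

Baby-step giant-step with step n = ⌈√211⌉ = 15.
Baby steps 158^j mod 211 (j:value) for j=0..14: 0:1, 1:158, 2:66, 3:89, 4:136, 5:177, 6:114, 7:77, 8:139, 9:18, 10:101, 11:133, 12:125, 13:127, 14:21.
h = 139 is already in the table at j=8, so x = 8.
Check: 158^8 ≡ 139 (mod 211).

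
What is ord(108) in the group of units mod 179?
89

179 is prime, so ord(108) divides φ(179) = 178.
Divisors of 178: 1, 2, 89, 178.
Repeated squaring: 108^1 ≡ 108, 108^2 ≡ 29, 108^4 ≡ 125, 108^8 ≡ 52, 108^16 ≡ 19, 108^32 ≡ 3, 108^64 ≡ 9, 108^128 ≡ 81 (mod 179).
Test 108^d mod 179 for each divisor d in increasing order:
108^1 ≡ 108
108^2 ≡ 29
108^89 = 108^64·108^16·108^8·108^1 ≡ 1  ← first divisor giving 1
The order is 89.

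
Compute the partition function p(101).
214481126

p(n) counts ways to write n as a sum of positive integers (order ignored).
Euler's pentagonal recurrence: p(k) = p(k-1) + p(k-2) - p(k-5) - p(k-7) + p(k-12) + p(k-15) - ... (offsets j(3j∓1)/2, signs ++--, p(0)=1, p(<0)=0).
DP table for k = 0..100: p(0)=1, p(1)=1, p(2)=2, p(3)=3, p(4)=5, p(5)=7, p(6)=11, p(7)=15, p(8)=22, p(9)=30, p(10)=42, p(11)=56, p(12)=77, p(13)=101, p(14)=135, p(15)=176, p(16)=231, p(17)=297, p(18)=385, p(19)=490, p(20)=627, p(21)=792, p(22)=1002, p(23)=1255, p(24)=1575, p(25)=1958, p(26)=2436, p(27)=3010, p(28)=3718, p(29)=4565, p(30)=5604, p(31)=6842, p(32)=8349, p(33)=10143, p(34)=12310, p(35)=14883, p(36)=17977, p(37)=21637, p(38)=26015, p(39)=31185, p(40)=37338, p(41)=44583, p(42)=53174, p(43)=63261, p(44)=75175, p(45)=89134, p(46)=105558, p(47)=124754, p(48)=147273, p(49)=173525, p(50)=204226, p(51)=239943, p(52)=281589, p(53)=329931, p(54)=386155, p(55)=451276, p(56)=526823, p(57)=614154, p(58)=715220, p(59)=831820, p(60)=966467, p(61)=1121505, p(62)=1300156, p(63)=1505499, p(64)=1741630, p(65)=2012558, p(66)=2323520, p(67)=2679689, p(68)=3087735, p(69)=3554345, p(70)=4087968, p(71)=4697205, p(72)=5392783, p(73)=6185689, p(74)=7089500, p(75)=8118264, p(76)=9289091, p(77)=10619863, p(78)=12132164, p(79)=13848650, p(80)=15796476, p(81)=18004327, p(82)=20506255, p(83)=23338469, p(84)=26543660, p(85)=30167357, p(86)=34262962, p(87)=38887673, p(88)=44108109, p(89)=49995925, p(90)=56634173, p(91)=64112359, p(92)=72533807, p(93)=82010177, p(94)=92669720, p(95)=104651419, p(96)=118114304, p(97)=133230930, p(98)=150198136, p(99)=169229875, p(100)=190569292.
Final step: p(101) = p(100) + p(99) - p(96) - p(94) + p(89) + p(86) - p(79) - p(75) + p(66) + p(61) - p(50) - p(44) + p(31) + p(24) - p(9) - p(1)
= 190569292 + 169229875 - 118114304 - 92669720 + 49995925 + 34262962 - 13848650 - 8118264 + 2323520 + 1121505 - 204226 - 75175 + 6842 + 1575 - 30 - 1
= 214481126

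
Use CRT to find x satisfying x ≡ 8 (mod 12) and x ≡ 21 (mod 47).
68

Using Chinese Remainder Theorem:
M = 12 × 47 = 564
M1 = 47, M2 = 12
y1 = 47^(-1) mod 12 = 11
y2 = 12^(-1) mod 47 = 4
x = (8×47×11 + 21×12×4) mod 564 = 68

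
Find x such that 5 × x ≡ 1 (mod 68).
41

gcd(5, 68) = 1, so the inverse exists.
Extended Euclidean algorithm on (68, 5):
68 = 13 × 5 + 3  ⟹  3 = (1)·68 + (-13)·5
5 = 1 × 3 + 2  ⟹  2 = (-1)·68 + (14)·5
3 = 1 × 2 + 1  ⟹  1 = (2)·68 + (-27)·5
So (-27)·5 ≡ 1 (mod 68), i.e. 5^(-1) ≡ -27 ≡ 41 (mod 68).
Check: 5 × 41 = 205 ≡ 1 (mod 68)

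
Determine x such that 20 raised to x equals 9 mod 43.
8

Baby-step giant-step with step n = ⌈√43⌉ = 7.
Baby steps 20^j mod 43 (j:value) for j=0..6: 0:1, 1:20, 2:13, 3:2, 4:40, 5:26, 6:4.
Giant-step multiplier: 20^(-7) ≡ 20^(42-7) = 20^35 ≡ 7 (mod 43).
Giant steps γ_i = 9·7^i mod 43: γ_0=9, γ_1=20 (in table at j=1).
x = i·n + j = 1·7 + 1 = 8.
Check: 20^8 ≡ 9 (mod 43).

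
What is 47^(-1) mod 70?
3

gcd(47, 70) = 1, so the inverse exists.
Extended Euclidean algorithm on (70, 47):
70 = 1 × 47 + 23  ⟹  23 = (1)·70 + (-1)·47
47 = 2 × 23 + 1  ⟹  1 = (-2)·70 + (3)·47
So (3)·47 ≡ 1 (mod 70), i.e. 47^(-1) ≡ 3 (mod 70).
Check: 47 × 3 = 141 ≡ 1 (mod 70)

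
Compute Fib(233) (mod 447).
358

Matrix identity: Q^n = [[F_(n+1), F_n], [F_n, F_(n-1)]] with Q = [[1,1],[1,0]].
n = 233 = 11101001₂. Square-and-multiply, entries mod 447:
Q^1 = [[1,1],[1,0]]
Q^3 = (Q^1)²·Q = [[3,2],[2,1]]
Q^7 = (Q^3)²·Q = [[21,13],[13,8]]
Q^14 = (Q^7)² = [[163,377],[377,233]]
Q^29 = (Q^14)²·Q = [[173,179],[179,441]]
Q^58 = (Q^29)² = [[284,391],[391,340]]
Q^116 = (Q^58)² = [[203,369],[369,281]]
Q^233 = (Q^116)²·Q = [[154,358],[358,243]]
F_233 mod 447 = Q^233[0][1] = 358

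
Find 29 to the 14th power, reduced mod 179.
169

Repeated squaring. Binary of 14 = 1110.
29^1 ≡ 29 (mod 179); 29^2 ≡ 125 (mod 179); 29^4 ≡ 52 (mod 179); 29^8 ≡ 19 (mod 179)
29^14 = 29^2 × 29^4 × 29^8 ≡ 169 (mod 179)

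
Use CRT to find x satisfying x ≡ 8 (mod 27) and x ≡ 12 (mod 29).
737

Using Chinese Remainder Theorem:
M = 27 × 29 = 783
M1 = 29, M2 = 27
y1 = 29^(-1) mod 27 = 14
y2 = 27^(-1) mod 29 = 14
x = (8×29×14 + 12×27×14) mod 783 = 737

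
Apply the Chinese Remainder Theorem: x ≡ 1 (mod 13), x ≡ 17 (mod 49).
66

Using Chinese Remainder Theorem:
M = 13 × 49 = 637
M1 = 49, M2 = 13
y1 = 49^(-1) mod 13 = 4
y2 = 13^(-1) mod 49 = 34
x = (1×49×4 + 17×13×34) mod 637 = 66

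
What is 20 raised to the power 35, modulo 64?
0

Repeated squaring. Binary of 35 = 100011.
20^1 ≡ 20 (mod 64); 20^2 ≡ 16 (mod 64); 20^4 ≡ 0 (mod 64); 20^8 ≡ 0 (mod 64); 20^16 ≡ 0 (mod 64); 20^32 ≡ 0 (mod 64)
20^35 = 20^1 × 20^2 × 20^32 ≡ 0 (mod 64)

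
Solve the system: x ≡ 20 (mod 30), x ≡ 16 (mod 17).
50

Using Chinese Remainder Theorem:
M = 30 × 17 = 510
M1 = 17, M2 = 30
y1 = 17^(-1) mod 30 = 23
y2 = 30^(-1) mod 17 = 4
x = (20×17×23 + 16×30×4) mod 510 = 50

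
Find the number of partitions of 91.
64112359

p(n) counts ways to write n as a sum of positive integers (order ignored).
Euler's pentagonal recurrence: p(k) = p(k-1) + p(k-2) - p(k-5) - p(k-7) + p(k-12) + p(k-15) - ... (offsets j(3j∓1)/2, signs ++--, p(0)=1, p(<0)=0).
DP table for k = 0..90: p(0)=1, p(1)=1, p(2)=2, p(3)=3, p(4)=5, p(5)=7, p(6)=11, p(7)=15, p(8)=22, p(9)=30, p(10)=42, p(11)=56, p(12)=77, p(13)=101, p(14)=135, p(15)=176, p(16)=231, p(17)=297, p(18)=385, p(19)=490, p(20)=627, p(21)=792, p(22)=1002, p(23)=1255, p(24)=1575, p(25)=1958, p(26)=2436, p(27)=3010, p(28)=3718, p(29)=4565, p(30)=5604, p(31)=6842, p(32)=8349, p(33)=10143, p(34)=12310, p(35)=14883, p(36)=17977, p(37)=21637, p(38)=26015, p(39)=31185, p(40)=37338, p(41)=44583, p(42)=53174, p(43)=63261, p(44)=75175, p(45)=89134, p(46)=105558, p(47)=124754, p(48)=147273, p(49)=173525, p(50)=204226, p(51)=239943, p(52)=281589, p(53)=329931, p(54)=386155, p(55)=451276, p(56)=526823, p(57)=614154, p(58)=715220, p(59)=831820, p(60)=966467, p(61)=1121505, p(62)=1300156, p(63)=1505499, p(64)=1741630, p(65)=2012558, p(66)=2323520, p(67)=2679689, p(68)=3087735, p(69)=3554345, p(70)=4087968, p(71)=4697205, p(72)=5392783, p(73)=6185689, p(74)=7089500, p(75)=8118264, p(76)=9289091, p(77)=10619863, p(78)=12132164, p(79)=13848650, p(80)=15796476, p(81)=18004327, p(82)=20506255, p(83)=23338469, p(84)=26543660, p(85)=30167357, p(86)=34262962, p(87)=38887673, p(88)=44108109, p(89)=49995925, p(90)=56634173.
Final step: p(91) = p(90) + p(89) - p(86) - p(84) + p(79) + p(76) - p(69) - p(65) + p(56) + p(51) - p(40) - p(34) + p(21) + p(14)
= 56634173 + 49995925 - 34262962 - 26543660 + 13848650 + 9289091 - 3554345 - 2012558 + 526823 + 239943 - 37338 - 12310 + 792 + 135
= 64112359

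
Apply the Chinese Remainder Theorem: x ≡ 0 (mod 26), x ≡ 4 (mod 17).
208

Using Chinese Remainder Theorem:
M = 26 × 17 = 442
M1 = 17, M2 = 26
y1 = 17^(-1) mod 26 = 23
y2 = 26^(-1) mod 17 = 2
x = (0×17×23 + 4×26×2) mod 442 = 208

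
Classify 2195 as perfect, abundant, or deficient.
deficient

Proper divisors of 2195: sum = 1 + 5 + 439 = 445
Since 445 < 2195, 2195 is deficient.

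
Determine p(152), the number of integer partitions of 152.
49686288421

p(n) counts ways to write n as a sum of positive integers (order ignored).
Euler's pentagonal recurrence: p(k) = p(k-1) + p(k-2) - p(k-5) - p(k-7) + p(k-12) + p(k-15) - ... (offsets j(3j∓1)/2, signs ++--, p(0)=1, p(<0)=0).
DP table for k = 0..151: p(0)=1, p(1)=1, p(2)=2, p(3)=3, p(4)=5, p(5)=7, p(6)=11, p(7)=15, p(8)=22, p(9)=30, p(10)=42, p(11)=56, p(12)=77, p(13)=101, p(14)=135, p(15)=176, p(16)=231, p(17)=297, p(18)=385, p(19)=490, p(20)=627, p(21)=792, p(22)=1002, p(23)=1255, p(24)=1575, p(25)=1958, p(26)=2436, p(27)=3010, p(28)=3718, p(29)=4565, p(30)=5604, p(31)=6842, p(32)=8349, p(33)=10143, p(34)=12310, p(35)=14883, p(36)=17977, p(37)=21637, p(38)=26015, p(39)=31185, p(40)=37338, p(41)=44583, p(42)=53174, p(43)=63261, p(44)=75175, p(45)=89134, p(46)=105558, p(47)=124754, p(48)=147273, p(49)=173525, p(50)=204226, p(51)=239943, p(52)=281589, p(53)=329931, p(54)=386155, p(55)=451276, p(56)=526823, p(57)=614154, p(58)=715220, p(59)=831820, p(60)=966467, p(61)=1121505, p(62)=1300156, p(63)=1505499, p(64)=1741630, p(65)=2012558, p(66)=2323520, p(67)=2679689, p(68)=3087735, p(69)=3554345, p(70)=4087968, p(71)=4697205, p(72)=5392783, p(73)=6185689, p(74)=7089500, p(75)=8118264, p(76)=9289091, p(77)=10619863, p(78)=12132164, p(79)=13848650, p(80)=15796476, p(81)=18004327, p(82)=20506255, p(83)=23338469, p(84)=26543660, p(85)=30167357, p(86)=34262962, p(87)=38887673, p(88)=44108109, p(89)=49995925, p(90)=56634173, p(91)=64112359, p(92)=72533807, p(93)=82010177, p(94)=92669720, p(95)=104651419, p(96)=118114304, p(97)=133230930, p(98)=150198136, p(99)=169229875, p(100)=190569292, p(101)=214481126, p(102)=241265379, p(103)=271248950, p(104)=304801365, p(105)=342325709, p(106)=384276336, p(107)=431149389, p(108)=483502844, p(109)=541946240, p(110)=607163746, p(111)=679903203, p(112)=761002156, p(113)=851376628, p(114)=952050665, p(115)=1064144451, p(116)=1188908248, p(117)=1327710076, p(118)=1482074143, p(119)=1653668665, p(120)=1844349560, p(121)=2056148051, p(122)=2291320912, p(123)=2552338241, p(124)=2841940500, p(125)=3163127352, p(126)=3519222692, p(127)=3913864295, p(128)=4351078600, p(129)=4835271870, p(130)=5371315400, p(131)=5964539504, p(132)=6620830889, p(133)=7346629512, p(134)=8149040695, p(135)=9035836076, p(136)=10015581680, p(137)=11097645016, p(138)=12292341831, p(139)=13610949895, p(140)=15065878135, p(141)=16670689208, p(142)=18440293320, p(143)=20390982757, p(144)=22540654445, p(145)=24908858009, p(146)=27517052599, p(147)=30388671978, p(148)=33549419497, p(149)=37027355200, p(150)=40853235313, p(151)=45060624582.
Final step: p(152) = p(151) + p(150) - p(147) - p(145) + p(140) + p(137) - p(130) - p(126) + p(117) + p(112) - p(101) - p(95) + p(82) + p(75) - p(60) - p(52) + p(35) + p(26) - p(7)
= 45060624582 + 40853235313 - 30388671978 - 24908858009 + 15065878135 + 11097645016 - 5371315400 - 3519222692 + 1327710076 + 761002156 - 214481126 - 104651419 + 20506255 + 8118264 - 966467 - 281589 + 14883 + 2436 - 15
= 49686288421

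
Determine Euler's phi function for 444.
144

444 = 2^2 × 3 × 37
φ(n) = n × ∏(1 - 1/p) for each prime p dividing n
φ(444) = 444 × (1 - 1/2) × (1 - 1/3) × (1 - 1/37) = 144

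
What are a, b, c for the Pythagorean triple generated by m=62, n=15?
(3619, 1860, 4069)

Euclid's formula: a = m² - n², b = 2mn, c = m² + n²
m = 62, n = 15
a = 62² - 15² = 3844 - 225 = 3619
b = 2 × 62 × 15 = 1860
c = 62² + 15² = 3844 + 225 = 4069
Verification: 3619² + 1860² = 13097161 + 3459600 = 16556761 = 4069² ✓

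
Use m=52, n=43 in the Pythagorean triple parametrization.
(855, 4472, 4553)

Euclid's formula: a = m² - n², b = 2mn, c = m² + n²
m = 52, n = 43
a = 52² - 43² = 2704 - 1849 = 855
b = 2 × 52 × 43 = 4472
c = 52² + 43² = 2704 + 1849 = 4553
Verification: 855² + 4472² = 731025 + 19998784 = 20729809 = 4553² ✓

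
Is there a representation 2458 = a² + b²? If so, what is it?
33² + 37² (a=33, b=37)

Factorization: 2458 = 2 × 1229
By Fermat: n is sum of two squares iff every prime p ≡ 3 (mod 4) appears to even power.
All primes ≡ 3 (mod 4) appear to even power.
Search a = 0, 1, 2, … for 2458 - a² a perfect square: first hit at a = 33: 2458 - 1089 = 1369 = 37².
2458 = 33² + 37² = 1089 + 1369 ✓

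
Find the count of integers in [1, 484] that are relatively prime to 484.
220

484 = 2^2 × 11^2
φ(n) = n × ∏(1 - 1/p) for each prime p dividing n
φ(484) = 484 × (1 - 1/2) × (1 - 1/11) = 220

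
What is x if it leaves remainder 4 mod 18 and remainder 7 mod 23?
76

Using Chinese Remainder Theorem:
M = 18 × 23 = 414
M1 = 23, M2 = 18
y1 = 23^(-1) mod 18 = 11
y2 = 18^(-1) mod 23 = 9
x = (4×23×11 + 7×18×9) mod 414 = 76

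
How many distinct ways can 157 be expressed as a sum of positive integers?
80630964769

p(n) counts ways to write n as a sum of positive integers (order ignored).
Euler's pentagonal recurrence: p(k) = p(k-1) + p(k-2) - p(k-5) - p(k-7) + p(k-12) + p(k-15) - ... (offsets j(3j∓1)/2, signs ++--, p(0)=1, p(<0)=0).
DP table for k = 0..156: p(0)=1, p(1)=1, p(2)=2, p(3)=3, p(4)=5, p(5)=7, p(6)=11, p(7)=15, p(8)=22, p(9)=30, p(10)=42, p(11)=56, p(12)=77, p(13)=101, p(14)=135, p(15)=176, p(16)=231, p(17)=297, p(18)=385, p(19)=490, p(20)=627, p(21)=792, p(22)=1002, p(23)=1255, p(24)=1575, p(25)=1958, p(26)=2436, p(27)=3010, p(28)=3718, p(29)=4565, p(30)=5604, p(31)=6842, p(32)=8349, p(33)=10143, p(34)=12310, p(35)=14883, p(36)=17977, p(37)=21637, p(38)=26015, p(39)=31185, p(40)=37338, p(41)=44583, p(42)=53174, p(43)=63261, p(44)=75175, p(45)=89134, p(46)=105558, p(47)=124754, p(48)=147273, p(49)=173525, p(50)=204226, p(51)=239943, p(52)=281589, p(53)=329931, p(54)=386155, p(55)=451276, p(56)=526823, p(57)=614154, p(58)=715220, p(59)=831820, p(60)=966467, p(61)=1121505, p(62)=1300156, p(63)=1505499, p(64)=1741630, p(65)=2012558, p(66)=2323520, p(67)=2679689, p(68)=3087735, p(69)=3554345, p(70)=4087968, p(71)=4697205, p(72)=5392783, p(73)=6185689, p(74)=7089500, p(75)=8118264, p(76)=9289091, p(77)=10619863, p(78)=12132164, p(79)=13848650, p(80)=15796476, p(81)=18004327, p(82)=20506255, p(83)=23338469, p(84)=26543660, p(85)=30167357, p(86)=34262962, p(87)=38887673, p(88)=44108109, p(89)=49995925, p(90)=56634173, p(91)=64112359, p(92)=72533807, p(93)=82010177, p(94)=92669720, p(95)=104651419, p(96)=118114304, p(97)=133230930, p(98)=150198136, p(99)=169229875, p(100)=190569292, p(101)=214481126, p(102)=241265379, p(103)=271248950, p(104)=304801365, p(105)=342325709, p(106)=384276336, p(107)=431149389, p(108)=483502844, p(109)=541946240, p(110)=607163746, p(111)=679903203, p(112)=761002156, p(113)=851376628, p(114)=952050665, p(115)=1064144451, p(116)=1188908248, p(117)=1327710076, p(118)=1482074143, p(119)=1653668665, p(120)=1844349560, p(121)=2056148051, p(122)=2291320912, p(123)=2552338241, p(124)=2841940500, p(125)=3163127352, p(126)=3519222692, p(127)=3913864295, p(128)=4351078600, p(129)=4835271870, p(130)=5371315400, p(131)=5964539504, p(132)=6620830889, p(133)=7346629512, p(134)=8149040695, p(135)=9035836076, p(136)=10015581680, p(137)=11097645016, p(138)=12292341831, p(139)=13610949895, p(140)=15065878135, p(141)=16670689208, p(142)=18440293320, p(143)=20390982757, p(144)=22540654445, p(145)=24908858009, p(146)=27517052599, p(147)=30388671978, p(148)=33549419497, p(149)=37027355200, p(150)=40853235313, p(151)=45060624582, p(152)=49686288421, p(153)=54770336324, p(154)=60356673280, p(155)=66493182097, p(156)=73232243759.
Final step: p(157) = p(156) + p(155) - p(152) - p(150) + p(145) + p(142) - p(135) - p(131) + p(122) + p(117) - p(106) - p(100) + p(87) + p(80) - p(65) - p(57) + p(40) + p(31) - p(12) - p(2)
= 73232243759 + 66493182097 - 49686288421 - 40853235313 + 24908858009 + 18440293320 - 9035836076 - 5964539504 + 2291320912 + 1327710076 - 384276336 - 190569292 + 38887673 + 15796476 - 2012558 - 614154 + 37338 + 6842 - 77 - 2
= 80630964769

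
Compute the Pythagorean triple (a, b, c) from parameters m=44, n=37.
(567, 3256, 3305)

Euclid's formula: a = m² - n², b = 2mn, c = m² + n²
m = 44, n = 37
a = 44² - 37² = 1936 - 1369 = 567
b = 2 × 44 × 37 = 3256
c = 44² + 37² = 1936 + 1369 = 3305
Verification: 567² + 3256² = 321489 + 10601536 = 10923025 = 3305² ✓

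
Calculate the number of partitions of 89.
49995925

p(n) counts ways to write n as a sum of positive integers (order ignored).
Euler's pentagonal recurrence: p(k) = p(k-1) + p(k-2) - p(k-5) - p(k-7) + p(k-12) + p(k-15) - ... (offsets j(3j∓1)/2, signs ++--, p(0)=1, p(<0)=0).
DP table for k = 0..88: p(0)=1, p(1)=1, p(2)=2, p(3)=3, p(4)=5, p(5)=7, p(6)=11, p(7)=15, p(8)=22, p(9)=30, p(10)=42, p(11)=56, p(12)=77, p(13)=101, p(14)=135, p(15)=176, p(16)=231, p(17)=297, p(18)=385, p(19)=490, p(20)=627, p(21)=792, p(22)=1002, p(23)=1255, p(24)=1575, p(25)=1958, p(26)=2436, p(27)=3010, p(28)=3718, p(29)=4565, p(30)=5604, p(31)=6842, p(32)=8349, p(33)=10143, p(34)=12310, p(35)=14883, p(36)=17977, p(37)=21637, p(38)=26015, p(39)=31185, p(40)=37338, p(41)=44583, p(42)=53174, p(43)=63261, p(44)=75175, p(45)=89134, p(46)=105558, p(47)=124754, p(48)=147273, p(49)=173525, p(50)=204226, p(51)=239943, p(52)=281589, p(53)=329931, p(54)=386155, p(55)=451276, p(56)=526823, p(57)=614154, p(58)=715220, p(59)=831820, p(60)=966467, p(61)=1121505, p(62)=1300156, p(63)=1505499, p(64)=1741630, p(65)=2012558, p(66)=2323520, p(67)=2679689, p(68)=3087735, p(69)=3554345, p(70)=4087968, p(71)=4697205, p(72)=5392783, p(73)=6185689, p(74)=7089500, p(75)=8118264, p(76)=9289091, p(77)=10619863, p(78)=12132164, p(79)=13848650, p(80)=15796476, p(81)=18004327, p(82)=20506255, p(83)=23338469, p(84)=26543660, p(85)=30167357, p(86)=34262962, p(87)=38887673, p(88)=44108109.
Final step: p(89) = p(88) + p(87) - p(84) - p(82) + p(77) + p(74) - p(67) - p(63) + p(54) + p(49) - p(38) - p(32) + p(19) + p(12)
= 44108109 + 38887673 - 26543660 - 20506255 + 10619863 + 7089500 - 2679689 - 1505499 + 386155 + 173525 - 26015 - 8349 + 490 + 77
= 49995925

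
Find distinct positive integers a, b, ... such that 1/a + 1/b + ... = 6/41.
1/7 + 1/287

Greedy algorithm:
6/41: ceiling(41/6) = 7, use 1/7
1/287: ceiling(287/1) = 287, use 1/287
Result: 6/41 = 1/7 + 1/287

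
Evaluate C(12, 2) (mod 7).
3

Using Lucas' theorem:
Write n=12 and k=2 in base 7:
n in base 7: [1, 5]
k in base 7: [0, 2]
C(12,2) mod 7 = ∏ C(n_i, k_i) mod 7
Digit binomials (mod 7): C(1,0) = 1; C(5,2) = 10 ≡ 3
Product: 1 × 3 = 3 ≡ 3 (mod 7)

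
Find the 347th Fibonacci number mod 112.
89

Matrix identity: Q^n = [[F_(n+1), F_n], [F_n, F_(n-1)]] with Q = [[1,1],[1,0]].
n = 347 = 101011011₂. Square-and-multiply, entries mod 112:
Q^1 = [[1,1],[1,0]]
Q^2 = (Q^1)² = [[2,1],[1,1]]
Q^5 = (Q^2)²·Q = [[8,5],[5,3]]
Q^10 = (Q^5)² = [[89,55],[55,34]]
Q^21 = (Q^10)²·Q = [[15,82],[82,45]]
Q^43 = (Q^21)²·Q = [[109,5],[5,104]]
Q^86 = (Q^43)² = [[34,57],[57,89]]
Q^173 = (Q^86)²·Q = [[104,37],[37,67]]
Q^347 = (Q^173)²·Q = [[32,89],[89,55]]
F_347 mod 112 = Q^347[0][1] = 89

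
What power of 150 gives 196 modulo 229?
80

Baby-step giant-step with step n = ⌈√229⌉ = 16.
Baby steps 150^j mod 229 (j:value) for j=0..15: 0:1, 1:150, 2:58, 3:227, 4:158, 5:113, 6:4, 7:142, 8:3, 9:221, 10:174, 11:223, 12:16, 13:110, 14:12, 15:197.
Giant-step multiplier: 150^(-16) ≡ 150^(228-16) = 150^212 ≡ 51 (mod 229).
Giant steps γ_i = 196·51^i mod 229: γ_0=196, γ_1=149, γ_2=42, γ_3=81, γ_4=9, γ_5=1 (in table at j=0).
x = i·n + j = 5·16 + 0 = 80.
Check: 150^80 ≡ 196 (mod 229).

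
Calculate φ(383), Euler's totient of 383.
382

383 = 383
φ(n) = n × ∏(1 - 1/p) for each prime p dividing n
φ(383) = 383 × (1 - 1/383) = 382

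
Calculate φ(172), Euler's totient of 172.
84

172 = 2^2 × 43
φ(n) = n × ∏(1 - 1/p) for each prime p dividing n
φ(172) = 172 × (1 - 1/2) × (1 - 1/43) = 84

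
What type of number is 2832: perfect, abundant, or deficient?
abundant

Proper divisors of 2832: sum = 1 + 2 + 3 + 4 + 6 + 8 + 12 + 16 + ... + 472 + 708 + 944 + 1416 (19 divisors) = 4608
Since 4608 > 2832, 2832 is abundant.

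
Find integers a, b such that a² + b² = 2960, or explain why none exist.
16² + 52² (a=16, b=52)

Factorization: 2960 = 2^4 × 5 × 37
By Fermat: n is sum of two squares iff every prime p ≡ 3 (mod 4) appears to even power.
All primes ≡ 3 (mod 4) appear to even power.
Search a = 0, 1, 2, … for 2960 - a² a perfect square: first hit at a = 16: 2960 - 256 = 2704 = 52².
2960 = 16² + 52² = 256 + 2704 ✓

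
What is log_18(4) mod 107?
100

Baby-step giant-step with step n = ⌈√107⌉ = 11.
Baby steps 18^j mod 107 (j:value) for j=0..10: 0:1, 1:18, 2:3, 3:54, 4:9, 5:55, 6:27, 7:58, 8:81, 9:67, 10:29.
Giant-step multiplier: 18^(-11) ≡ 18^(106-11) = 18^95 ≡ 74 (mod 107).
Giant steps γ_i = 4·74^i mod 107: γ_0=4, γ_1=82, γ_2=76, γ_3=60, γ_4=53, γ_5=70, γ_6=44, γ_7=46, γ_8=87, γ_9=18 (in table at j=1).
x = i·n + j = 9·11 + 1 = 100.
Check: 18^100 ≡ 4 (mod 107).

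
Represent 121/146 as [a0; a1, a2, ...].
[0; 1, 4, 1, 5, 4]

Euclidean algorithm steps:
121 = 0 × 146 + 121
146 = 1 × 121 + 25
121 = 4 × 25 + 21
25 = 1 × 21 + 4
21 = 5 × 4 + 1
4 = 4 × 1 + 0
Continued fraction: [0; 1, 4, 1, 5, 4]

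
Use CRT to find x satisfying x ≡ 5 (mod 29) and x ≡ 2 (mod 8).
34

Using Chinese Remainder Theorem:
M = 29 × 8 = 232
M1 = 8, M2 = 29
y1 = 8^(-1) mod 29 = 11
y2 = 29^(-1) mod 8 = 5
x = (5×8×11 + 2×29×5) mod 232 = 34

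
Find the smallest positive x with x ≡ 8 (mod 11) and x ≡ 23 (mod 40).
63

Using Chinese Remainder Theorem:
M = 11 × 40 = 440
M1 = 40, M2 = 11
y1 = 40^(-1) mod 11 = 8
y2 = 11^(-1) mod 40 = 11
x = (8×40×8 + 23×11×11) mod 440 = 63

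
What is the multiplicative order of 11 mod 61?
4

61 is prime, so ord(11) divides φ(61) = 60.
Divisors of 60: 1, 2, 3, 4, 5, 6, 10, 12, 15, 20, 30, 60.
Repeated squaring: 11^1 ≡ 11, 11^2 ≡ 60, 11^4 ≡ 1, 11^8 ≡ 1, 11^16 ≡ 1, 11^32 ≡ 1 (mod 61).
Test 11^d mod 61 for each divisor d in increasing order:
11^1 ≡ 11
11^2 ≡ 60
11^3 = 11^2·11^1 ≡ 50
11^4 ≡ 1  ← first divisor giving 1
The order is 4.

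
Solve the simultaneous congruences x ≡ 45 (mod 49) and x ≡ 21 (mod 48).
1221

Using Chinese Remainder Theorem:
M = 49 × 48 = 2352
M1 = 48, M2 = 49
y1 = 48^(-1) mod 49 = 48
y2 = 49^(-1) mod 48 = 1
x = (45×48×48 + 21×49×1) mod 2352 = 1221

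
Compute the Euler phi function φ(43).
42

43 = 43
φ(n) = n × ∏(1 - 1/p) for each prime p dividing n
φ(43) = 43 × (1 - 1/43) = 42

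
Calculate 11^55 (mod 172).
47

Repeated squaring. Binary of 55 = 110111.
11^1 ≡ 11 (mod 172); 11^2 ≡ 121 (mod 172); 11^4 ≡ 21 (mod 172); 11^8 ≡ 97 (mod 172); 11^16 ≡ 121 (mod 172); 11^32 ≡ 21 (mod 172)
11^55 = 11^1 × 11^2 × 11^4 × 11^16 × 11^32 ≡ 47 (mod 172)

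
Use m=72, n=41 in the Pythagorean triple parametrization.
(3503, 5904, 6865)

Euclid's formula: a = m² - n², b = 2mn, c = m² + n²
m = 72, n = 41
a = 72² - 41² = 5184 - 1681 = 3503
b = 2 × 72 × 41 = 5904
c = 72² + 41² = 5184 + 1681 = 6865
Verification: 3503² + 5904² = 12271009 + 34857216 = 47128225 = 6865² ✓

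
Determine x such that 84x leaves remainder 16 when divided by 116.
x ≡ 14 (mod 29)

gcd(84, 116) = 4, which divides 16, so solutions exist.
Divide through by 4: 21x ≡ 4 (mod 29).
Find 21^(-1) mod 29 by the extended Euclidean algorithm:
29 = 1 × 21 + 8  ⟹  8 = (1)·29 + (-1)·21
21 = 2 × 8 + 5  ⟹  5 = (-2)·29 + (3)·21
8 = 1 × 5 + 3  ⟹  3 = (3)·29 + (-4)·21
5 = 1 × 3 + 2  ⟹  2 = (-5)·29 + (7)·21
3 = 1 × 2 + 1  ⟹  1 = (8)·29 + (-11)·21
So (-11)·21 ≡ 1 (mod 29), i.e. 21^(-1) ≡ -11 ≡ 18 (mod 29).
x ≡ 18 × 4 = 72 ≡ 14 (mod 29).
Check: 84 × 14 = 1176 ≡ 16 (mod 116).
x ≡ 14 (mod 29), giving 4 solutions mod 116.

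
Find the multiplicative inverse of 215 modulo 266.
73

gcd(215, 266) = 1, so the inverse exists.
Extended Euclidean algorithm on (266, 215):
266 = 1 × 215 + 51  ⟹  51 = (1)·266 + (-1)·215
215 = 4 × 51 + 11  ⟹  11 = (-4)·266 + (5)·215
51 = 4 × 11 + 7  ⟹  7 = (17)·266 + (-21)·215
11 = 1 × 7 + 4  ⟹  4 = (-21)·266 + (26)·215
7 = 1 × 4 + 3  ⟹  3 = (38)·266 + (-47)·215
4 = 1 × 3 + 1  ⟹  1 = (-59)·266 + (73)·215
So (73)·215 ≡ 1 (mod 266), i.e. 215^(-1) ≡ 73 (mod 266).
Check: 215 × 73 = 15695 ≡ 1 (mod 266)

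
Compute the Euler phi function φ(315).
144

315 = 3^2 × 5 × 7
φ(n) = n × ∏(1 - 1/p) for each prime p dividing n
φ(315) = 315 × (1 - 1/3) × (1 - 1/5) × (1 - 1/7) = 144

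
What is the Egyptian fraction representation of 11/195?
1/18 + 1/1170

Greedy algorithm:
11/195: ceiling(195/11) = 18, use 1/18
1/1170: ceiling(1170/1) = 1170, use 1/1170
Result: 11/195 = 1/18 + 1/1170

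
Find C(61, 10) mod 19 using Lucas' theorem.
0

Using Lucas' theorem:
Write n=61 and k=10 in base 19:
n in base 19: [3, 4]
k in base 19: [0, 10]
C(61,10) mod 19 = ∏ C(n_i, k_i) mod 19
Digit binomials (mod 19): C(3,0) = 1; C(4,10) = 0 (k_i > n_i)
Product: 1 × 0 = 0 ≡ 0 (mod 19)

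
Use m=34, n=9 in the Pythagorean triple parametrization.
(1075, 612, 1237)

Euclid's formula: a = m² - n², b = 2mn, c = m² + n²
m = 34, n = 9
a = 34² - 9² = 1156 - 81 = 1075
b = 2 × 34 × 9 = 612
c = 34² + 9² = 1156 + 81 = 1237
Verification: 1075² + 612² = 1155625 + 374544 = 1530169 = 1237² ✓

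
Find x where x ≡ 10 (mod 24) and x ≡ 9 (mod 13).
178

Using Chinese Remainder Theorem:
M = 24 × 13 = 312
M1 = 13, M2 = 24
y1 = 13^(-1) mod 24 = 13
y2 = 24^(-1) mod 13 = 6
x = (10×13×13 + 9×24×6) mod 312 = 178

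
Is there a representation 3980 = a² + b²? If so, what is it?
Not possible

Factorization: 3980 = 2^2 × 5 × 199
By Fermat: n is sum of two squares iff every prime p ≡ 3 (mod 4) appears to even power.
Prime(s) ≡ 3 (mod 4) with odd exponent: [(199, 1)]
Therefore 3980 cannot be expressed as a² + b².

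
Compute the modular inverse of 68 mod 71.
47

gcd(68, 71) = 1, so the inverse exists.
Extended Euclidean algorithm on (71, 68):
71 = 1 × 68 + 3  ⟹  3 = (1)·71 + (-1)·68
68 = 22 × 3 + 2  ⟹  2 = (-22)·71 + (23)·68
3 = 1 × 2 + 1  ⟹  1 = (23)·71 + (-24)·68
So (-24)·68 ≡ 1 (mod 71), i.e. 68^(-1) ≡ -24 ≡ 47 (mod 71).
Check: 68 × 47 = 3196 ≡ 1 (mod 71)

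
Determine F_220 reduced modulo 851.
756

Matrix identity: Q^n = [[F_(n+1), F_n], [F_n, F_(n-1)]] with Q = [[1,1],[1,0]].
n = 220 = 11011100₂. Square-and-multiply, entries mod 851:
Q^1 = [[1,1],[1,0]]
Q^3 = (Q^1)²·Q = [[3,2],[2,1]]
Q^6 = (Q^3)² = [[13,8],[8,5]]
Q^13 = (Q^6)²·Q = [[377,233],[233,144]]
Q^27 = (Q^13)²·Q = [[388,688],[688,551]]
Q^55 = (Q^27)²·Q = [[228,105],[105,123]]
Q^110 = (Q^55)² = [[35,262],[262,624]]
Q^220 = (Q^110)² = [[87,756],[756,182]]
F_220 mod 851 = Q^220[0][1] = 756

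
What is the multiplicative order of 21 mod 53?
52

53 is prime, so ord(21) divides φ(53) = 52.
Divisors of 52: 1, 2, 4, 13, 26, 52.
Repeated squaring: 21^1 ≡ 21, 21^2 ≡ 17, 21^4 ≡ 24, 21^8 ≡ 46, 21^16 ≡ 49, 21^32 ≡ 16 (mod 53).
Test 21^d mod 53 for each divisor d in increasing order:
21^1 ≡ 21
21^2 ≡ 17
21^4 ≡ 24
21^13 = 21^8·21^4·21^1 ≡ 23
21^26 = 21^16·21^8·21^2 ≡ 52
21^52 = 21^32·21^16·21^4 ≡ 1  ← first divisor giving 1
The order is 52.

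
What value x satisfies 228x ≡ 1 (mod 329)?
114

gcd(228, 329) = 1, so the inverse exists.
Extended Euclidean algorithm on (329, 228):
329 = 1 × 228 + 101  ⟹  101 = (1)·329 + (-1)·228
228 = 2 × 101 + 26  ⟹  26 = (-2)·329 + (3)·228
101 = 3 × 26 + 23  ⟹  23 = (7)·329 + (-10)·228
26 = 1 × 23 + 3  ⟹  3 = (-9)·329 + (13)·228
23 = 7 × 3 + 2  ⟹  2 = (70)·329 + (-101)·228
3 = 1 × 2 + 1  ⟹  1 = (-79)·329 + (114)·228
So (114)·228 ≡ 1 (mod 329), i.e. 228^(-1) ≡ 114 (mod 329).
Check: 228 × 114 = 25992 ≡ 1 (mod 329)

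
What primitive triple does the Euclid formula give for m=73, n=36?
(4033, 5256, 6625)

Euclid's formula: a = m² - n², b = 2mn, c = m² + n²
m = 73, n = 36
a = 73² - 36² = 5329 - 1296 = 4033
b = 2 × 73 × 36 = 5256
c = 73² + 36² = 5329 + 1296 = 6625
Verification: 4033² + 5256² = 16265089 + 27625536 = 43890625 = 6625² ✓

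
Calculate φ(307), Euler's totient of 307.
306

307 = 307
φ(n) = n × ∏(1 - 1/p) for each prime p dividing n
φ(307) = 307 × (1 - 1/307) = 306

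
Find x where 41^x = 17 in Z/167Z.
69

Baby-step giant-step with step n = ⌈√167⌉ = 13.
Baby steps 41^j mod 167 (j:value) for j=0..12: 0:1, 1:41, 2:11, 3:117, 4:121, 5:118, 6:162, 7:129, 8:112, 9:83, 10:63, 11:78, 12:25.
Giant-step multiplier: 41^(-13) ≡ 41^(166-13) = 41^153 ≡ 138 (mod 167).
Giant steps γ_i = 17·138^i mod 167: γ_0=17, γ_1=8, γ_2=102, γ_3=48, γ_4=111, γ_5=121 (in table at j=4).
x = i·n + j = 5·13 + 4 = 69.
Check: 41^69 ≡ 17 (mod 167).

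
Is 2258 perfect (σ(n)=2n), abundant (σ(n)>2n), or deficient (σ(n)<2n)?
deficient

Proper divisors of 2258: sum = 1 + 2 + 1129 = 1132
Since 1132 < 2258, 2258 is deficient.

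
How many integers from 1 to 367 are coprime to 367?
366

367 = 367
φ(n) = n × ∏(1 - 1/p) for each prime p dividing n
φ(367) = 367 × (1 - 1/367) = 366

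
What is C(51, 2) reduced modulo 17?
0

Using Lucas' theorem:
Write n=51 and k=2 in base 17:
n in base 17: [3, 0]
k in base 17: [0, 2]
C(51,2) mod 17 = ∏ C(n_i, k_i) mod 17
Digit binomials (mod 17): C(3,0) = 1; C(0,2) = 0 (k_i > n_i)
Product: 1 × 0 = 0 ≡ 0 (mod 17)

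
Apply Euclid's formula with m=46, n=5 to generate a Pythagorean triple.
(2091, 460, 2141)

Euclid's formula: a = m² - n², b = 2mn, c = m² + n²
m = 46, n = 5
a = 46² - 5² = 2116 - 25 = 2091
b = 2 × 46 × 5 = 460
c = 46² + 5² = 2116 + 25 = 2141
Verification: 2091² + 460² = 4372281 + 211600 = 4583881 = 2141² ✓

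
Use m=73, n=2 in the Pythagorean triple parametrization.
(5325, 292, 5333)

Euclid's formula: a = m² - n², b = 2mn, c = m² + n²
m = 73, n = 2
a = 73² - 2² = 5329 - 4 = 5325
b = 2 × 73 × 2 = 292
c = 73² + 2² = 5329 + 4 = 5333
Verification: 5325² + 292² = 28355625 + 85264 = 28440889 = 5333² ✓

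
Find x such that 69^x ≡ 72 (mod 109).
35

Baby-step giant-step with step n = ⌈√109⌉ = 11.
Baby steps 69^j mod 109 (j:value) for j=0..10: 0:1, 1:69, 2:74, 3:92, 4:26, 5:50, 6:71, 7:103, 8:22, 9:101, 10:102.
Giant-step multiplier: 69^(-11) ≡ 69^(108-11) = 69^97 ≡ 51 (mod 109).
Giant steps γ_i = 72·51^i mod 109: γ_0=72, γ_1=75, γ_2=10, γ_3=74 (in table at j=2).
x = i·n + j = 3·11 + 2 = 35.
Check: 69^35 ≡ 72 (mod 109).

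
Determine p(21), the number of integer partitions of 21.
792

p(n) counts ways to write n as a sum of positive integers (order ignored).
Euler's pentagonal recurrence: p(k) = p(k-1) + p(k-2) - p(k-5) - p(k-7) + p(k-12) + p(k-15) - ... (offsets j(3j∓1)/2, signs ++--, p(0)=1, p(<0)=0).
DP table for k = 0..20: p(0)=1, p(1)=1, p(2)=2, p(3)=3, p(4)=5, p(5)=7, p(6)=11, p(7)=15, p(8)=22, p(9)=30, p(10)=42, p(11)=56, p(12)=77, p(13)=101, p(14)=135, p(15)=176, p(16)=231, p(17)=297, p(18)=385, p(19)=490, p(20)=627.
Final step: p(21) = p(20) + p(19) - p(16) - p(14) + p(9) + p(6)
= 627 + 490 - 231 - 135 + 30 + 11
= 792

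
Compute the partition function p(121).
2056148051

p(n) counts ways to write n as a sum of positive integers (order ignored).
Euler's pentagonal recurrence: p(k) = p(k-1) + p(k-2) - p(k-5) - p(k-7) + p(k-12) + p(k-15) - ... (offsets j(3j∓1)/2, signs ++--, p(0)=1, p(<0)=0).
DP table for k = 0..120: p(0)=1, p(1)=1, p(2)=2, p(3)=3, p(4)=5, p(5)=7, p(6)=11, p(7)=15, p(8)=22, p(9)=30, p(10)=42, p(11)=56, p(12)=77, p(13)=101, p(14)=135, p(15)=176, p(16)=231, p(17)=297, p(18)=385, p(19)=490, p(20)=627, p(21)=792, p(22)=1002, p(23)=1255, p(24)=1575, p(25)=1958, p(26)=2436, p(27)=3010, p(28)=3718, p(29)=4565, p(30)=5604, p(31)=6842, p(32)=8349, p(33)=10143, p(34)=12310, p(35)=14883, p(36)=17977, p(37)=21637, p(38)=26015, p(39)=31185, p(40)=37338, p(41)=44583, p(42)=53174, p(43)=63261, p(44)=75175, p(45)=89134, p(46)=105558, p(47)=124754, p(48)=147273, p(49)=173525, p(50)=204226, p(51)=239943, p(52)=281589, p(53)=329931, p(54)=386155, p(55)=451276, p(56)=526823, p(57)=614154, p(58)=715220, p(59)=831820, p(60)=966467, p(61)=1121505, p(62)=1300156, p(63)=1505499, p(64)=1741630, p(65)=2012558, p(66)=2323520, p(67)=2679689, p(68)=3087735, p(69)=3554345, p(70)=4087968, p(71)=4697205, p(72)=5392783, p(73)=6185689, p(74)=7089500, p(75)=8118264, p(76)=9289091, p(77)=10619863, p(78)=12132164, p(79)=13848650, p(80)=15796476, p(81)=18004327, p(82)=20506255, p(83)=23338469, p(84)=26543660, p(85)=30167357, p(86)=34262962, p(87)=38887673, p(88)=44108109, p(89)=49995925, p(90)=56634173, p(91)=64112359, p(92)=72533807, p(93)=82010177, p(94)=92669720, p(95)=104651419, p(96)=118114304, p(97)=133230930, p(98)=150198136, p(99)=169229875, p(100)=190569292, p(101)=214481126, p(102)=241265379, p(103)=271248950, p(104)=304801365, p(105)=342325709, p(106)=384276336, p(107)=431149389, p(108)=483502844, p(109)=541946240, p(110)=607163746, p(111)=679903203, p(112)=761002156, p(113)=851376628, p(114)=952050665, p(115)=1064144451, p(116)=1188908248, p(117)=1327710076, p(118)=1482074143, p(119)=1653668665, p(120)=1844349560.
Final step: p(121) = p(120) + p(119) - p(116) - p(114) + p(109) + p(106) - p(99) - p(95) + p(86) + p(81) - p(70) - p(64) + p(51) + p(44) - p(29) - p(21) + p(4)
= 1844349560 + 1653668665 - 1188908248 - 952050665 + 541946240 + 384276336 - 169229875 - 104651419 + 34262962 + 18004327 - 4087968 - 1741630 + 239943 + 75175 - 4565 - 792 + 5
= 2056148051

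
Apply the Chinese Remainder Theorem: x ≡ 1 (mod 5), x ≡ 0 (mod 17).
51

Using Chinese Remainder Theorem:
M = 5 × 17 = 85
M1 = 17, M2 = 5
y1 = 17^(-1) mod 5 = 3
y2 = 5^(-1) mod 17 = 7
x = (1×17×3 + 0×5×7) mod 85 = 51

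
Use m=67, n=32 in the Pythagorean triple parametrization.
(3465, 4288, 5513)

Euclid's formula: a = m² - n², b = 2mn, c = m² + n²
m = 67, n = 32
a = 67² - 32² = 4489 - 1024 = 3465
b = 2 × 67 × 32 = 4288
c = 67² + 32² = 4489 + 1024 = 5513
Verification: 3465² + 4288² = 12006225 + 18386944 = 30393169 = 5513² ✓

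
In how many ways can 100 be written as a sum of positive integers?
190569292

p(n) counts ways to write n as a sum of positive integers (order ignored).
Euler's pentagonal recurrence: p(k) = p(k-1) + p(k-2) - p(k-5) - p(k-7) + p(k-12) + p(k-15) - ... (offsets j(3j∓1)/2, signs ++--, p(0)=1, p(<0)=0).
DP table for k = 0..99: p(0)=1, p(1)=1, p(2)=2, p(3)=3, p(4)=5, p(5)=7, p(6)=11, p(7)=15, p(8)=22, p(9)=30, p(10)=42, p(11)=56, p(12)=77, p(13)=101, p(14)=135, p(15)=176, p(16)=231, p(17)=297, p(18)=385, p(19)=490, p(20)=627, p(21)=792, p(22)=1002, p(23)=1255, p(24)=1575, p(25)=1958, p(26)=2436, p(27)=3010, p(28)=3718, p(29)=4565, p(30)=5604, p(31)=6842, p(32)=8349, p(33)=10143, p(34)=12310, p(35)=14883, p(36)=17977, p(37)=21637, p(38)=26015, p(39)=31185, p(40)=37338, p(41)=44583, p(42)=53174, p(43)=63261, p(44)=75175, p(45)=89134, p(46)=105558, p(47)=124754, p(48)=147273, p(49)=173525, p(50)=204226, p(51)=239943, p(52)=281589, p(53)=329931, p(54)=386155, p(55)=451276, p(56)=526823, p(57)=614154, p(58)=715220, p(59)=831820, p(60)=966467, p(61)=1121505, p(62)=1300156, p(63)=1505499, p(64)=1741630, p(65)=2012558, p(66)=2323520, p(67)=2679689, p(68)=3087735, p(69)=3554345, p(70)=4087968, p(71)=4697205, p(72)=5392783, p(73)=6185689, p(74)=7089500, p(75)=8118264, p(76)=9289091, p(77)=10619863, p(78)=12132164, p(79)=13848650, p(80)=15796476, p(81)=18004327, p(82)=20506255, p(83)=23338469, p(84)=26543660, p(85)=30167357, p(86)=34262962, p(87)=38887673, p(88)=44108109, p(89)=49995925, p(90)=56634173, p(91)=64112359, p(92)=72533807, p(93)=82010177, p(94)=92669720, p(95)=104651419, p(96)=118114304, p(97)=133230930, p(98)=150198136, p(99)=169229875.
Final step: p(100) = p(99) + p(98) - p(95) - p(93) + p(88) + p(85) - p(78) - p(74) + p(65) + p(60) - p(49) - p(43) + p(30) + p(23) - p(8) - p(0)
= 169229875 + 150198136 - 104651419 - 82010177 + 44108109 + 30167357 - 12132164 - 7089500 + 2012558 + 966467 - 173525 - 63261 + 5604 + 1255 - 22 - 1
= 190569292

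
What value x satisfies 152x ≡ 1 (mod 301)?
101

gcd(152, 301) = 1, so the inverse exists.
Extended Euclidean algorithm on (301, 152):
301 = 1 × 152 + 149  ⟹  149 = (1)·301 + (-1)·152
152 = 1 × 149 + 3  ⟹  3 = (-1)·301 + (2)·152
149 = 49 × 3 + 2  ⟹  2 = (50)·301 + (-99)·152
3 = 1 × 2 + 1  ⟹  1 = (-51)·301 + (101)·152
So (101)·152 ≡ 1 (mod 301), i.e. 152^(-1) ≡ 101 (mod 301).
Check: 152 × 101 = 15352 ≡ 1 (mod 301)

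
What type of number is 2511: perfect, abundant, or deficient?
deficient

Proper divisors of 2511: sum = 1 + 3 + 9 + 27 + 31 + 81 + 93 + 279 + 837 = 1361
Since 1361 < 2511, 2511 is deficient.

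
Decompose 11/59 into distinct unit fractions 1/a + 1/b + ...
1/6 + 1/51 + 1/6018

Greedy algorithm:
11/59: ceiling(59/11) = 6, use 1/6
7/354: ceiling(354/7) = 51, use 1/51
1/6018: ceiling(6018/1) = 6018, use 1/6018
Result: 11/59 = 1/6 + 1/51 + 1/6018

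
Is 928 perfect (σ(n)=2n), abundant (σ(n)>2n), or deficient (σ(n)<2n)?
abundant

Proper divisors of 928: sum = 1 + 2 + 4 + 8 + 16 + 29 + 32 + 58 + 116 + 232 + 464 = 962
Since 962 > 928, 928 is abundant.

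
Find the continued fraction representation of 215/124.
[1; 1, 2, 1, 3, 8]

Euclidean algorithm steps:
215 = 1 × 124 + 91
124 = 1 × 91 + 33
91 = 2 × 33 + 25
33 = 1 × 25 + 8
25 = 3 × 8 + 1
8 = 8 × 1 + 0
Continued fraction: [1; 1, 2, 1, 3, 8]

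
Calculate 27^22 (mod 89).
55

Repeated squaring. Binary of 22 = 10110.
27^1 ≡ 27 (mod 89); 27^2 ≡ 17 (mod 89); 27^4 ≡ 22 (mod 89); 27^8 ≡ 39 (mod 89); 27^16 ≡ 8 (mod 89)
27^22 = 27^2 × 27^4 × 27^16 ≡ 55 (mod 89)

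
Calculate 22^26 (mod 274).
72

Repeated squaring. Binary of 26 = 11010.
22^1 ≡ 22 (mod 274); 22^2 ≡ 210 (mod 274); 22^4 ≡ 260 (mod 274); 22^8 ≡ 196 (mod 274); 22^16 ≡ 56 (mod 274)
22^26 = 22^2 × 22^8 × 22^16 ≡ 72 (mod 274)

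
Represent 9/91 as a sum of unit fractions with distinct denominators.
1/11 + 1/126 + 1/18018

Greedy algorithm:
9/91: ceiling(91/9) = 11, use 1/11
8/1001: ceiling(1001/8) = 126, use 1/126
1/18018: ceiling(18018/1) = 18018, use 1/18018
Result: 9/91 = 1/11 + 1/126 + 1/18018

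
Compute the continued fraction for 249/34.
[7; 3, 11]

Euclidean algorithm steps:
249 = 7 × 34 + 11
34 = 3 × 11 + 1
11 = 11 × 1 + 0
Continued fraction: [7; 3, 11]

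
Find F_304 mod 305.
3

Matrix identity: Q^n = [[F_(n+1), F_n], [F_n, F_(n-1)]] with Q = [[1,1],[1,0]].
n = 304 = 100110000₂. Square-and-multiply, entries mod 305:
Q^1 = [[1,1],[1,0]]
Q^2 = (Q^1)² = [[2,1],[1,1]]
Q^4 = (Q^2)² = [[5,3],[3,2]]
Q^9 = (Q^4)²·Q = [[55,34],[34,21]]
Q^19 = (Q^9)²·Q = [[55,216],[216,144]]
Q^38 = (Q^19)² = [[271,284],[284,292]]
Q^76 = (Q^38)² = [[72,72],[72,0]]
Q^152 = (Q^76)² = [[303,304],[304,304]]
Q^304 = (Q^152)² = [[5,3],[3,2]]
F_304 mod 305 = Q^304[0][1] = 3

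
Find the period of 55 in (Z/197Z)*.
98

197 is prime, so ord(55) divides φ(197) = 196.
Divisors of 196: 1, 2, 4, 7, 14, 28, 49, 98, 196.
Repeated squaring: 55^1 ≡ 55, 55^2 ≡ 70, 55^4 ≡ 172, 55^8 ≡ 34, 55^16 ≡ 171, 55^32 ≡ 85, 55^64 ≡ 133, 55^128 ≡ 156 (mod 197).
Test 55^d mod 197 for each divisor d in increasing order:
55^1 ≡ 55
55^2 ≡ 70
55^4 ≡ 172
55^7 = 55^4·55^2·55^1 ≡ 83
55^14 = 55^8·55^4·55^2 ≡ 191
55^28 = 55^16·55^8·55^4 ≡ 36
55^49 = 55^32·55^16·55^1 ≡ 196
55^98 = 55^64·55^32·55^2 ≡ 1  ← first divisor giving 1
The order is 98.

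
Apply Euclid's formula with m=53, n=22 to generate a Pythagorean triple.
(2325, 2332, 3293)

Euclid's formula: a = m² - n², b = 2mn, c = m² + n²
m = 53, n = 22
a = 53² - 22² = 2809 - 484 = 2325
b = 2 × 53 × 22 = 2332
c = 53² + 22² = 2809 + 484 = 3293
Verification: 2325² + 2332² = 5405625 + 5438224 = 10843849 = 3293² ✓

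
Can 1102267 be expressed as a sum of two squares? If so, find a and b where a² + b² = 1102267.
Not possible

Factorization: 1102267 = 31^3 × 37
By Fermat: n is sum of two squares iff every prime p ≡ 3 (mod 4) appears to even power.
Prime(s) ≡ 3 (mod 4) with odd exponent: [(31, 3)]
Therefore 1102267 cannot be expressed as a² + b².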